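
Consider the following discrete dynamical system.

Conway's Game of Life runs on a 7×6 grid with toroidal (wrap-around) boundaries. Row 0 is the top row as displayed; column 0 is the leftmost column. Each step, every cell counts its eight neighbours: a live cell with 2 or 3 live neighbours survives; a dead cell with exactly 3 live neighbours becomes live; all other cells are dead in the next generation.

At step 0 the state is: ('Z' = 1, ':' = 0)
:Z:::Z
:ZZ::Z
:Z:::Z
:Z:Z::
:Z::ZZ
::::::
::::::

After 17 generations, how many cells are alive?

step 0: :Z:::Z
:ZZ::Z
:Z:::Z
:Z:Z::
:Z::ZZ
::::::
::::::
step 1: :ZZ:::
:ZZ:ZZ
:Z::Z:
:Z:::Z
Z:Z:Z:
::::::
::::::
step 2: ZZZZ::
::::ZZ
:Z:ZZ:
:ZZZZZ
ZZ:::Z
::::::
::::::
step 3: ZZZZZZ
:::::Z
:Z::::
::::::
:Z:Z:Z
Z:::::
:ZZ:::
step 4: :::ZZZ
:::Z:Z
::::::
Z:Z:::
Z:::::
Z:::::
::::Z:
step 5: :::Z:Z
:::Z:Z
::::::
:Z::::
Z::::Z
:::::Z
:::ZZ:
step 6: ::ZZ:Z
::::::
::::::
Z:::::
Z::::Z
Z::::Z
:::Z:Z
step 7: ::ZZ::
::::::
::::::
Z::::Z
:Z::::
::::::
::ZZ:Z
step 8: ::ZZZ:
::::::
::::::
Z:::::
Z:::::
::Z:::
::ZZZ:
step 9: ::Z:Z:
:::Z::
::::::
::::::
:Z::::
:ZZ:::
:Z::Z:
step 10: ::Z:Z:
:::Z::
::::::
::::::
:ZZ:::
ZZZ:::
:Z::::
step 11: ::ZZ::
:::Z::
::::::
::::::
Z:Z:::
Z:::::
Z::Z::
step 12: ::ZZZ:
::ZZ::
::::::
::::::
:Z::::
Z::::Z
:ZZZ::
step 13: ::::Z:
::Z:Z:
::::::
::::::
Z:::::
Z:::::
ZZ:::Z
step 14: ZZ:ZZ:
:::Z::
::::::
::::::
::::::
::::::
ZZ:::Z
step 15: :Z:ZZ:
::ZZZ:
::::::
::::::
::::::
Z:::::
:ZZ:ZZ
step 16: ZZ::::
::Z:Z:
:::Z::
::::::
::::::
ZZ:::Z
:ZZ:ZZ
step 17: Z:::Z:
:ZZZ::
:::Z::
::::::
Z:::::
:ZZ:ZZ
::Z:Z:

13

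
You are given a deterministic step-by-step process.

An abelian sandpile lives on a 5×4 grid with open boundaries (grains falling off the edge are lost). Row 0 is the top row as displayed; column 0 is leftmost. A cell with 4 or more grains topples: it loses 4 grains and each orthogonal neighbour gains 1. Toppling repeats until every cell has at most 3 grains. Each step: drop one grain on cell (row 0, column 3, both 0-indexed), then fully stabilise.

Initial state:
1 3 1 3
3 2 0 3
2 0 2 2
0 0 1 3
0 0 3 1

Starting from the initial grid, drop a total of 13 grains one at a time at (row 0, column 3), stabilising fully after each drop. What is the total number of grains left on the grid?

32

0) 1 3 1 3
3 2 0 3
2 0 2 2
0 0 1 3
0 0 3 1
1) 1 3 2 1
3 2 1 0
2 0 2 3
0 0 1 3
0 0 3 1
2) 1 3 2 2
3 2 1 0
2 0 2 3
0 0 1 3
0 0 3 1
3) 1 3 2 3
3 2 1 0
2 0 2 3
0 0 1 3
0 0 3 1
4) 1 3 3 0
3 2 1 1
2 0 2 3
0 0 1 3
0 0 3 1
5) 1 3 3 1
3 2 1 1
2 0 2 3
0 0 1 3
0 0 3 1
6) 1 3 3 2
3 2 1 1
2 0 2 3
0 0 1 3
0 0 3 1
7) 1 3 3 3
3 2 1 1
2 0 2 3
0 0 1 3
0 0 3 1
8) 2 0 1 1
3 3 2 2
2 0 2 3
0 0 1 3
0 0 3 1
9) 2 0 1 2
3 3 2 2
2 0 2 3
0 0 1 3
0 0 3 1
10) 2 0 1 3
3 3 2 2
2 0 2 3
0 0 1 3
0 0 3 1
11) 2 0 2 0
3 3 2 3
2 0 2 3
0 0 1 3
0 0 3 1
12) 2 0 2 1
3 3 2 3
2 0 2 3
0 0 1 3
0 0 3 1
13) 2 0 2 2
3 3 2 3
2 0 2 3
0 0 1 3
0 0 3 1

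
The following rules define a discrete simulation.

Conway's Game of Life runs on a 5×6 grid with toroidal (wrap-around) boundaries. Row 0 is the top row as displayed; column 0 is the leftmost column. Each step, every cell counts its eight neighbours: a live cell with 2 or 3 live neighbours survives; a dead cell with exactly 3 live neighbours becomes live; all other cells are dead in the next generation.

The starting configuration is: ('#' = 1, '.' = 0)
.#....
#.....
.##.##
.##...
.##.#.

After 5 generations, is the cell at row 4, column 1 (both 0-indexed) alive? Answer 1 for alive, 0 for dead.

k=0  .#....
#.....
.##.##
.##...
.##.#.
k=1  ###...
#.#..#
..##.#
....##
#..#..
k=2  ..##..
....##
.###..
#.#..#
#.###.
k=3  .##...
.#..#.
.###..
#....#
#...#.
k=4  ####.#
#.....
.#####
#.####
#.....
k=5  ..#..#
......
......
......
......

0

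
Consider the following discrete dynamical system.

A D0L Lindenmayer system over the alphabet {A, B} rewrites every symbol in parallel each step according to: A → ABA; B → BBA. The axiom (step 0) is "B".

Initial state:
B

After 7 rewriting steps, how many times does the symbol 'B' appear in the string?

1094

step 0: B
step 1: BBA
step 2: BBABBAABA
step 3: BBABBAABABBABBAABAABABBAABA
step 4: BBABBAABABBABBAABAABABBAABABBABBAABABBABBAABAABABBAABAABABBAABABBABBAABAABABBAABA
step 5: BBABBAABABBABBAABAABABBAABABBABBAABABBABBAABAABABBAABAABAB…AABABBABBAABABBABBAABAABABBAABAABABBAABABBABBAABAABABBAABA  (len 243)
step 6: BBABBAABABBABBAABAABABBAABABBABBAABABBABBAABAABABBAABAABAB…AABABBABBAABABBABBAABAABABBAABAABABBAABABBABBAABAABABBAABA  (len 729)
step 7: BBABBAABABBABBAABAABABBAABABBABBAABABBABBAABAABABBAABAABAB…AABABBABBAABABBABBAABAABABBAABAABABBAABABBABBAABAABABBAABA  (len 2187)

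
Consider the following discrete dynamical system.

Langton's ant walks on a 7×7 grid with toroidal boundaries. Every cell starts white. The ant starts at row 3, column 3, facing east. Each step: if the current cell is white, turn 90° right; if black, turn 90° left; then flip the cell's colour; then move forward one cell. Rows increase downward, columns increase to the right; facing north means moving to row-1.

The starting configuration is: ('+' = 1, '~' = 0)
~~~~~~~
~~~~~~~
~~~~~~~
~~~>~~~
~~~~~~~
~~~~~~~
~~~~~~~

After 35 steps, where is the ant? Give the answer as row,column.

t=0: ~~~~~~~
~~~~~~~
~~~~~~~
~~~>~~~
~~~~~~~
~~~~~~~
~~~~~~~
t=1: ~~~~~~~
~~~~~~~
~~~~~~~
~~~+~~~
~~~v~~~
~~~~~~~
~~~~~~~
t=2: ~~~~~~~
~~~~~~~
~~~~~~~
~~~+~~~
~~<+~~~
~~~~~~~
~~~~~~~
t=3: ~~~~~~~
~~~~~~~
~~~~~~~
~~^+~~~
~~++~~~
~~~~~~~
~~~~~~~
t=4: ~~~~~~~
~~~~~~~
~~~~~~~
~~+>~~~
~~++~~~
~~~~~~~
~~~~~~~
t=5: ~~~~~~~
~~~~~~~
~~~^~~~
~~+~~~~
~~++~~~
~~~~~~~
~~~~~~~
t=6: ~~~~~~~
~~~~~~~
~~~+>~~
~~+~~~~
~~++~~~
~~~~~~~
~~~~~~~
t=7: ~~~~~~~
~~~~~~~
~~~++~~
~~+~v~~
~~++~~~
~~~~~~~
~~~~~~~
t=8: ~~~~~~~
~~~~~~~
~~~++~~
~~+<+~~
~~++~~~
~~~~~~~
~~~~~~~
t=9: ~~~~~~~
~~~~~~~
~~~^+~~
~~+++~~
~~++~~~
~~~~~~~
~~~~~~~
t=10: ~~~~~~~
~~~~~~~
~~<~+~~
~~+++~~
~~++~~~
~~~~~~~
~~~~~~~
t=11: ~~~~~~~
~~^~~~~
~~+~+~~
~~+++~~
~~++~~~
~~~~~~~
~~~~~~~
t=12: ~~~~~~~
~~+>~~~
~~+~+~~
~~+++~~
~~++~~~
~~~~~~~
~~~~~~~
t=13: ~~~~~~~
~~++~~~
~~+v+~~
~~+++~~
~~++~~~
~~~~~~~
~~~~~~~
t=14: ~~~~~~~
~~++~~~
~~<++~~
~~+++~~
~~++~~~
~~~~~~~
~~~~~~~
t=15: ~~~~~~~
~~++~~~
~~~++~~
~~v++~~
~~++~~~
~~~~~~~
~~~~~~~
t=16: ~~~~~~~
~~++~~~
~~~++~~
~~~>+~~
~~++~~~
~~~~~~~
~~~~~~~
t=17: ~~~~~~~
~~++~~~
~~~^+~~
~~~~+~~
~~++~~~
~~~~~~~
~~~~~~~
t=18: ~~~~~~~
~~++~~~
~~<~+~~
~~~~+~~
~~++~~~
~~~~~~~
~~~~~~~
t=19: ~~~~~~~
~~^+~~~
~~+~+~~
~~~~+~~
~~++~~~
~~~~~~~
~~~~~~~
t=20: ~~~~~~~
~<~+~~~
~~+~+~~
~~~~+~~
~~++~~~
~~~~~~~
~~~~~~~
t=21: ~^~~~~~
~+~+~~~
~~+~+~~
~~~~+~~
~~++~~~
~~~~~~~
~~~~~~~
t=22: ~+>~~~~
~+~+~~~
~~+~+~~
~~~~+~~
~~++~~~
~~~~~~~
~~~~~~~
t=23: ~++~~~~
~+v+~~~
~~+~+~~
~~~~+~~
~~++~~~
~~~~~~~
~~~~~~~
t=24: ~++~~~~
~<++~~~
~~+~+~~
~~~~+~~
~~++~~~
~~~~~~~
~~~~~~~
t=25: ~++~~~~
~~++~~~
~v+~+~~
~~~~+~~
~~++~~~
~~~~~~~
~~~~~~~
t=26: ~++~~~~
~~++~~~
<++~+~~
~~~~+~~
~~++~~~
~~~~~~~
~~~~~~~
t=27: ~++~~~~
^~++~~~
+++~+~~
~~~~+~~
~~++~~~
~~~~~~~
~~~~~~~
t=28: ~++~~~~
+>++~~~
+++~+~~
~~~~+~~
~~++~~~
~~~~~~~
~~~~~~~
t=29: ~++~~~~
++++~~~
+v+~+~~
~~~~+~~
~~++~~~
~~~~~~~
~~~~~~~
t=30: ~++~~~~
++++~~~
+~>~+~~
~~~~+~~
~~++~~~
~~~~~~~
~~~~~~~
t=31: ~++~~~~
++^+~~~
+~~~+~~
~~~~+~~
~~++~~~
~~~~~~~
~~~~~~~
t=32: ~++~~~~
+<~+~~~
+~~~+~~
~~~~+~~
~~++~~~
~~~~~~~
~~~~~~~
t=33: ~++~~~~
+~~+~~~
+v~~+~~
~~~~+~~
~~++~~~
~~~~~~~
~~~~~~~
t=34: ~++~~~~
+~~+~~~
<+~~+~~
~~~~+~~
~~++~~~
~~~~~~~
~~~~~~~
t=35: ~++~~~~
+~~+~~~
~+~~+~~
v~~~+~~
~~++~~~
~~~~~~~
~~~~~~~

3,0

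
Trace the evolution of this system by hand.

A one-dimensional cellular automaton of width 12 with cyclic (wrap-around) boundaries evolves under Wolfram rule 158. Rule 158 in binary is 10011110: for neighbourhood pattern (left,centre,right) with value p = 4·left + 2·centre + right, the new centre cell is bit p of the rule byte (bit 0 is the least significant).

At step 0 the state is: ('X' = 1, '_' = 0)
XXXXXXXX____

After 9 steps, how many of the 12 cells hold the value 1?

11

step 0: XXXXXXXX____
step 1: XXXXXXX_X__X
step 2: XXXXXX__XXXX
step 3: XXXXX_XXXXXX
step 4: XXXX__XXXXXX
step 5: XXX_XXXXXXXX
step 6: XX__XXXXXXXX
step 7: X_XXXXXXXXXX
step 8: __XXXXXXXXXX
step 9: XXXXXXXXXXX_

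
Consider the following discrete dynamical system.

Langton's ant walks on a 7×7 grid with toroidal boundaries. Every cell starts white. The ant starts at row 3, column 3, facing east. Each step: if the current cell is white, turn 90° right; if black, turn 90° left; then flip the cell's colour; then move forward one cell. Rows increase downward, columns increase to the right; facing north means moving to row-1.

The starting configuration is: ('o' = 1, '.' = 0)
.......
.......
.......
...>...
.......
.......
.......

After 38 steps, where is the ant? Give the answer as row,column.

[0] .......
.......
.......
...>...
.......
.......
.......
[1] .......
.......
.......
...o...
...v...
.......
.......
[2] .......
.......
.......
...o...
..<o...
.......
.......
[3] .......
.......
.......
..^o...
..oo...
.......
.......
[4] .......
.......
.......
..o>...
..oo...
.......
.......
[5] .......
.......
...^...
..o....
..oo...
.......
.......
[6] .......
.......
...o>..
..o....
..oo...
.......
.......
[7] .......
.......
...oo..
..o.v..
..oo...
.......
.......
[8] .......
.......
...oo..
..o<o..
..oo...
.......
.......
[9] .......
.......
...^o..
..ooo..
..oo...
.......
.......
[10] .......
.......
..<.o..
..ooo..
..oo...
.......
.......
[11] .......
..^....
..o.o..
..ooo..
..oo...
.......
.......
[12] .......
..o>...
..o.o..
..ooo..
..oo...
.......
.......
[13] .......
..oo...
..ovo..
..ooo..
..oo...
.......
.......
[14] .......
..oo...
..<oo..
..ooo..
..oo...
.......
.......
[15] .......
..oo...
...oo..
..voo..
..oo...
.......
.......
[16] .......
..oo...
...oo..
...>o..
..oo...
.......
.......
[17] .......
..oo...
...^o..
....o..
..oo...
.......
.......
[18] .......
..oo...
..<.o..
....o..
..oo...
.......
.......
[19] .......
..^o...
..o.o..
....o..
..oo...
.......
.......
[20] .......
.<.o...
..o.o..
....o..
..oo...
.......
.......
[21] .^.....
.o.o...
..o.o..
....o..
..oo...
.......
.......
[22] .o>....
.o.o...
..o.o..
....o..
..oo...
.......
.......
[23] .oo....
.ovo...
..o.o..
....o..
..oo...
.......
.......
[24] .oo....
.<oo...
..o.o..
....o..
..oo...
.......
.......
[25] .oo....
..oo...
.vo.o..
....o..
..oo...
.......
.......
[26] .oo....
..oo...
<oo.o..
....o..
..oo...
.......
.......
[27] .oo....
^.oo...
ooo.o..
....o..
..oo...
.......
.......
[28] .oo....
o>oo...
ooo.o..
....o..
..oo...
.......
.......
[29] .oo....
oooo...
ovo.o..
....o..
..oo...
.......
.......
[30] .oo....
oooo...
o.>.o..
....o..
..oo...
.......
.......
[31] .oo....
oo^o...
o...o..
....o..
..oo...
.......
.......
[32] .oo....
o<.o...
o...o..
....o..
..oo...
.......
.......
[33] .oo....
o..o...
ov..o..
....o..
..oo...
.......
.......
[34] .oo....
o..o...
<o..o..
....o..
..oo...
.......
.......
[35] .oo....
o..o...
.o..o..
v...o..
..oo...
.......
.......
[36] .oo....
o..o...
.o..o..
o...o.<
..oo...
.......
.......
[37] .oo....
o..o...
.o..o.^
o...o.o
..oo...
.......
.......
[38] .oo....
o..o...
>o..o.o
o...o.o
..oo...
.......
.......

2,0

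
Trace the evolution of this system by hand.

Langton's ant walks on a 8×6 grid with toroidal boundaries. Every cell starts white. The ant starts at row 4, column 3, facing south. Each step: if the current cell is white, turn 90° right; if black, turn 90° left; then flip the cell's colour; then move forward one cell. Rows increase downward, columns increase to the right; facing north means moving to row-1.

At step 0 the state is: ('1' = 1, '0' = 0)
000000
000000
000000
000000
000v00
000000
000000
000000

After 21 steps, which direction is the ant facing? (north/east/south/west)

k=0  000000
000000
000000
000000
000v00
000000
000000
000000
k=1  000000
000000
000000
000000
00<100
000000
000000
000000
k=2  000000
000000
000000
00^000
001100
000000
000000
000000
k=3  000000
000000
000000
001>00
001100
000000
000000
000000
k=4  000000
000000
000000
001100
001v00
000000
000000
000000
k=5  000000
000000
000000
001100
0010>0
000000
000000
000000
k=6  000000
000000
000000
001100
001010
0000v0
000000
000000
k=7  000000
000000
000000
001100
001010
000<10
000000
000000
k=8  000000
000000
000000
001100
001^10
000110
000000
000000
k=9  000000
000000
000000
001100
0011>0
000110
000000
000000
k=10  000000
000000
000000
0011^0
001100
000110
000000
000000
k=11  000000
000000
000000
00111>
001100
000110
000000
000000
k=12  000000
000000
000000
001111
00110v
000110
000000
000000
k=13  000000
000000
000000
001111
0011<1
000110
000000
000000
k=14  000000
000000
000000
0011^1
001111
000110
000000
000000
k=15  000000
000000
000000
001<01
001111
000110
000000
000000
k=16  000000
000000
000000
001001
001v11
000110
000000
000000
k=17  000000
000000
000000
001001
0010>1
000110
000000
000000
k=18  000000
000000
000000
0010^1
001001
000110
000000
000000
k=19  000000
000000
000000
00101>
001001
000110
000000
000000
k=20  000000
000000
00000^
001010
001001
000110
000000
000000
k=21  000000
000000
>00001
001010
001001
000110
000000
000000

east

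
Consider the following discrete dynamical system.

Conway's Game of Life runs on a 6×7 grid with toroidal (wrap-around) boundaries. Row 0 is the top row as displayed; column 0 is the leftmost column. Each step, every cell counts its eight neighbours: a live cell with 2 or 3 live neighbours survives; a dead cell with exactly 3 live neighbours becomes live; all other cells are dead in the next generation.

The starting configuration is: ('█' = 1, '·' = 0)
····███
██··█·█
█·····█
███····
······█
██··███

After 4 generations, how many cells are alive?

gen 0: ····███
██··█·█
█·····█
███····
······█
██··███
gen 1: ···█···
·█··█··
··█··█·
·█·····
··█····
····█··
gen 2: ···██··
··███··
·██····
·██····
·······
···█···
gen 3: ·······
·█··█··
·······
·██····
··█····
···██··
gen 4: ···██··
·······
·██····
·██····
·██····
···█···

9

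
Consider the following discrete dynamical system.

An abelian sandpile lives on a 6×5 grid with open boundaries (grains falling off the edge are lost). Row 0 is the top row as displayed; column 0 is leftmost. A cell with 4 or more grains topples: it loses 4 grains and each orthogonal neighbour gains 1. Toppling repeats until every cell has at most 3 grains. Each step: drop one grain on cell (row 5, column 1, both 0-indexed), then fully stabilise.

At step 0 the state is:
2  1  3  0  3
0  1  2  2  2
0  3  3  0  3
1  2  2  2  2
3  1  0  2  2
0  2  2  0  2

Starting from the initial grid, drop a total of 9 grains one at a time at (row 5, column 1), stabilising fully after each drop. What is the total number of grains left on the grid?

gen 0: 2  1  3  0  3
0  1  2  2  2
0  3  3  0  3
1  2  2  2  2
3  1  0  2  2
0  2  2  0  2
gen 1: 2  1  3  0  3
0  1  2  2  2
0  3  3  0  3
1  2  2  2  2
3  1  0  2  2
0  3  2  0  2
gen 2: 2  1  3  0  3
0  1  2  2  2
0  3  3  0  3
1  2  2  2  2
3  2  0  2  2
1  0  3  0  2
gen 3: 2  1  3  0  3
0  1  2  2  2
0  3  3  0  3
1  2  2  2  2
3  2  0  2  2
1  1  3  0  2
gen 4: 2  1  3  0  3
0  1  2  2  2
0  3  3  0  3
1  2  2  2  2
3  2  0  2  2
1  2  3  0  2
gen 5: 2  1  3  0  3
0  1  2  2  2
0  3  3  0  3
1  2  2  2  2
3  2  0  2  2
1  3  3  0  2
gen 6: 2  1  3  0  3
0  1  2  2  2
0  3  3  0  3
1  2  2  2  2
3  3  1  2  2
2  1  0  1  2
gen 7: 2  1  3  0  3
0  1  2  2  2
0  3  3  0  3
1  2  2  2  2
3  3  1  2  2
2  2  0  1  2
gen 8: 2  1  3  0  3
0  1  2  2  2
0  3  3  0  3
1  2  2  2  2
3  3  1  2  2
2  3  0  1  2
gen 9: 2  1  3  0  3
0  1  2  2  2
0  3  3  0  3
2  3  2  2  2
1  1  2  2  2
0  2  1  1  2

50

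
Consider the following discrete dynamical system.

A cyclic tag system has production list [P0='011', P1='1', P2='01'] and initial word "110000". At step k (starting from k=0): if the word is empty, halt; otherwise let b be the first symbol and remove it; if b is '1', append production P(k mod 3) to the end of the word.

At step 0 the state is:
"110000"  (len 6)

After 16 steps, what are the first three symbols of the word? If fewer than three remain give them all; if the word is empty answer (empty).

0) "110000"  (len 6)
1) "10000011"  (len 8)
2) "00000111"  (len 8)
3) "0000111"  (len 7)
4) "000111"  (len 6)
5) "00111"  (len 5)
6) "0111"  (len 4)
7) "111"  (len 3)
8) "111"  (len 3)
9) "1101"  (len 4)
10) "101011"  (len 6)
11) "010111"  (len 6)
12) "10111"  (len 5)
13) "0111011"  (len 7)
14) "111011"  (len 6)
15) "1101101"  (len 7)
16) "101101011"  (len 9)

101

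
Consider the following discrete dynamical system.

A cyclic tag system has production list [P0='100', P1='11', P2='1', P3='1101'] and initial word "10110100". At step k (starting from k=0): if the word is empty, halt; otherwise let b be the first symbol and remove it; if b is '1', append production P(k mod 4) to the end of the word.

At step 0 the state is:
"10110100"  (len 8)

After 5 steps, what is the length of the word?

0) "10110100"  (len 8)
1) "0110100100"  (len 10)
2) "110100100"  (len 9)
3) "101001001"  (len 9)
4) "010010011101"  (len 12)
5) "10010011101"  (len 11)

11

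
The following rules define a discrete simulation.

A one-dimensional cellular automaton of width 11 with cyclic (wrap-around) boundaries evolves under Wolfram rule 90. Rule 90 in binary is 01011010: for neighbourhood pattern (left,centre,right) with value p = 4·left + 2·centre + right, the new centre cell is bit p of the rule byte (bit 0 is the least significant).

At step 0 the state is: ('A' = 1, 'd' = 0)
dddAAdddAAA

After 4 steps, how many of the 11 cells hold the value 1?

[0] dddAAdddAAA
[1] AdAAAAdAAdA
[2] AdAddAdAAdA
[3] AddAAddAAdA
[4] AAAAAAAAAdA

10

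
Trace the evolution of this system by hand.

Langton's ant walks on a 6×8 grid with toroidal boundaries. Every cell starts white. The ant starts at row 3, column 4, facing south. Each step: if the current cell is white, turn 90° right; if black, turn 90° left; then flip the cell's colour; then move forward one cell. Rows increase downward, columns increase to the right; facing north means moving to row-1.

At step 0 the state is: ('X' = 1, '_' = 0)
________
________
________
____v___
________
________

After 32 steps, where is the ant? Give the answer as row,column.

1,6

0) ________
________
________
____v___
________
________
1) ________
________
________
___<X___
________
________
2) ________
________
___^____
___XX___
________
________
3) ________
________
___X>___
___XX___
________
________
4) ________
________
___XX___
___Xv___
________
________
5) ________
________
___XX___
___X_>__
________
________
6) ________
________
___XX___
___X_X__
_____v__
________
7) ________
________
___XX___
___X_X__
____<X__
________
8) ________
________
___XX___
___X^X__
____XX__
________
9) ________
________
___XX___
___XX>__
____XX__
________
10) ________
________
___XX^__
___XX___
____XX__
________
11) ________
________
___XXX>_
___XX___
____XX__
________
12) ________
________
___XXXX_
___XX_v_
____XX__
________
13) ________
________
___XXXX_
___XX<X_
____XX__
________
14) ________
________
___XX^X_
___XXXX_
____XX__
________
15) ________
________
___X<_X_
___XXXX_
____XX__
________
16) ________
________
___X__X_
___XvXX_
____XX__
________
17) ________
________
___X__X_
___X_>X_
____XX__
________
18) ________
________
___X_^X_
___X__X_
____XX__
________
19) ________
________
___X_X>_
___X__X_
____XX__
________
20) ________
______^_
___X_X__
___X__X_
____XX__
________
21) ________
______X>
___X_X__
___X__X_
____XX__
________
22) ________
______XX
___X_X_v
___X__X_
____XX__
________
23) ________
______XX
___X_X<X
___X__X_
____XX__
________
24) ________
______^X
___X_XXX
___X__X_
____XX__
________
25) ________
_____<_X
___X_XXX
___X__X_
____XX__
________
26) _____^__
_____X_X
___X_XXX
___X__X_
____XX__
________
27) _____X>_
_____X_X
___X_XXX
___X__X_
____XX__
________
28) _____XX_
_____XvX
___X_XXX
___X__X_
____XX__
________
29) _____XX_
_____<XX
___X_XXX
___X__X_
____XX__
________
30) _____XX_
______XX
___X_vXX
___X__X_
____XX__
________
31) _____XX_
______XX
___X__>X
___X__X_
____XX__
________
32) _____XX_
______^X
___X___X
___X__X_
____XX__
________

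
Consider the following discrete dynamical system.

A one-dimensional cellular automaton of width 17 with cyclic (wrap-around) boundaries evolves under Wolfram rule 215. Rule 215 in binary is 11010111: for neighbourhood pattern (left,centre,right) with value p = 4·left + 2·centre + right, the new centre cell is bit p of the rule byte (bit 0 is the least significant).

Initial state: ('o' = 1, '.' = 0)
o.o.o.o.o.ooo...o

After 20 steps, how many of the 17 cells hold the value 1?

k=0  o.o.o.o.o.ooo...o
k=1  o.o.o.o.o..ooooo.
k=2  o.o.o.o.ooo.oooo.
k=3  o.o.o.o..oo..ooo.
k=4  o.o.o.ooo.ooo.oo.
k=5  o.o.o..oo..oo..o.
k=6  o.o.ooo.ooo.oooo.
k=7  o.o..oo..oo..ooo.
k=8  o.ooo.ooo.ooo.oo.
k=9  o..oo..oo..oo..o.
k=10  ooo.ooo.ooo.oooo.
k=11  .oo..oo..oo..ooo.
k=12  o.ooo.ooo.ooo.ooo
k=13  o..oo..oo..oo..oo
k=14  ooo.ooo.ooo.ooo.o
k=15  ooo..oo..oo..oo..
k=16  .oooo.ooo.ooo.ooo
k=17  ..ooo..oo..oo..oo
k=18  oo.oooo.ooo.ooo.o
k=19  oo..ooo..oo..oo..
k=20  .ooo.oooo.ooo.ooo

13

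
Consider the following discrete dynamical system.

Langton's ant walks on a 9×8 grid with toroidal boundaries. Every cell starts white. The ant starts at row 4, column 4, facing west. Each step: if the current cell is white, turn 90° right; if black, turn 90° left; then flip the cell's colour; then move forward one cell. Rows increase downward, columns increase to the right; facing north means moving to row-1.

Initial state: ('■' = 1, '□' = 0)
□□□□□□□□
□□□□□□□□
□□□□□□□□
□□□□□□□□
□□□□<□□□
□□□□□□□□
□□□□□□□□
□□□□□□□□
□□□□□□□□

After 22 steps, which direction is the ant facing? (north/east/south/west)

west

gen 0: □□□□□□□□
□□□□□□□□
□□□□□□□□
□□□□□□□□
□□□□<□□□
□□□□□□□□
□□□□□□□□
□□□□□□□□
□□□□□□□□
gen 1: □□□□□□□□
□□□□□□□□
□□□□□□□□
□□□□^□□□
□□□□■□□□
□□□□□□□□
□□□□□□□□
□□□□□□□□
□□□□□□□□
gen 2: □□□□□□□□
□□□□□□□□
□□□□□□□□
□□□□■>□□
□□□□■□□□
□□□□□□□□
□□□□□□□□
□□□□□□□□
□□□□□□□□
gen 3: □□□□□□□□
□□□□□□□□
□□□□□□□□
□□□□■■□□
□□□□■v□□
□□□□□□□□
□□□□□□□□
□□□□□□□□
□□□□□□□□
gen 4: □□□□□□□□
□□□□□□□□
□□□□□□□□
□□□□■■□□
□□□□<■□□
□□□□□□□□
□□□□□□□□
□□□□□□□□
□□□□□□□□
gen 5: □□□□□□□□
□□□□□□□□
□□□□□□□□
□□□□■■□□
□□□□□■□□
□□□□v□□□
□□□□□□□□
□□□□□□□□
□□□□□□□□
gen 6: □□□□□□□□
□□□□□□□□
□□□□□□□□
□□□□■■□□
□□□□□■□□
□□□<■□□□
□□□□□□□□
□□□□□□□□
□□□□□□□□
gen 7: □□□□□□□□
□□□□□□□□
□□□□□□□□
□□□□■■□□
□□□^□■□□
□□□■■□□□
□□□□□□□□
□□□□□□□□
□□□□□□□□
gen 8: □□□□□□□□
□□□□□□□□
□□□□□□□□
□□□□■■□□
□□□■>■□□
□□□■■□□□
□□□□□□□□
□□□□□□□□
□□□□□□□□
gen 9: □□□□□□□□
□□□□□□□□
□□□□□□□□
□□□□■■□□
□□□■■■□□
□□□■v□□□
□□□□□□□□
□□□□□□□□
□□□□□□□□
gen 10: □□□□□□□□
□□□□□□□□
□□□□□□□□
□□□□■■□□
□□□■■■□□
□□□■□>□□
□□□□□□□□
□□□□□□□□
□□□□□□□□
gen 11: □□□□□□□□
□□□□□□□□
□□□□□□□□
□□□□■■□□
□□□■■■□□
□□□■□■□□
□□□□□v□□
□□□□□□□□
□□□□□□□□
gen 12: □□□□□□□□
□□□□□□□□
□□□□□□□□
□□□□■■□□
□□□■■■□□
□□□■□■□□
□□□□<■□□
□□□□□□□□
□□□□□□□□
gen 13: □□□□□□□□
□□□□□□□□
□□□□□□□□
□□□□■■□□
□□□■■■□□
□□□■^■□□
□□□□■■□□
□□□□□□□□
□□□□□□□□
gen 14: □□□□□□□□
□□□□□□□□
□□□□□□□□
□□□□■■□□
□□□■■■□□
□□□■■>□□
□□□□■■□□
□□□□□□□□
□□□□□□□□
gen 15: □□□□□□□□
□□□□□□□□
□□□□□□□□
□□□□■■□□
□□□■■^□□
□□□■■□□□
□□□□■■□□
□□□□□□□□
□□□□□□□□
gen 16: □□□□□□□□
□□□□□□□□
□□□□□□□□
□□□□■■□□
□□□■<□□□
□□□■■□□□
□□□□■■□□
□□□□□□□□
□□□□□□□□
gen 17: □□□□□□□□
□□□□□□□□
□□□□□□□□
□□□□■■□□
□□□■□□□□
□□□■v□□□
□□□□■■□□
□□□□□□□□
□□□□□□□□
gen 18: □□□□□□□□
□□□□□□□□
□□□□□□□□
□□□□■■□□
□□□■□□□□
□□□■□>□□
□□□□■■□□
□□□□□□□□
□□□□□□□□
gen 19: □□□□□□□□
□□□□□□□□
□□□□□□□□
□□□□■■□□
□□□■□□□□
□□□■□■□□
□□□□■v□□
□□□□□□□□
□□□□□□□□
gen 20: □□□□□□□□
□□□□□□□□
□□□□□□□□
□□□□■■□□
□□□■□□□□
□□□■□■□□
□□□□■□>□
□□□□□□□□
□□□□□□□□
gen 21: □□□□□□□□
□□□□□□□□
□□□□□□□□
□□□□■■□□
□□□■□□□□
□□□■□■□□
□□□□■□■□
□□□□□□v□
□□□□□□□□
gen 22: □□□□□□□□
□□□□□□□□
□□□□□□□□
□□□□■■□□
□□□■□□□□
□□□■□■□□
□□□□■□■□
□□□□□<■□
□□□□□□□□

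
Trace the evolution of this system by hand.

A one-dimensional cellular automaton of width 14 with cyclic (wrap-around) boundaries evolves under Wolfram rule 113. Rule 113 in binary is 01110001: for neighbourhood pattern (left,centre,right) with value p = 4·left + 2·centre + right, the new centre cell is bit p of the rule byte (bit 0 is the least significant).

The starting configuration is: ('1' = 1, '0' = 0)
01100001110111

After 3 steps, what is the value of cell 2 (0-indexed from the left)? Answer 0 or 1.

k=0  01100001110111
k=1  10111100011001
k=2  11000111001100
k=3  01110001100110

1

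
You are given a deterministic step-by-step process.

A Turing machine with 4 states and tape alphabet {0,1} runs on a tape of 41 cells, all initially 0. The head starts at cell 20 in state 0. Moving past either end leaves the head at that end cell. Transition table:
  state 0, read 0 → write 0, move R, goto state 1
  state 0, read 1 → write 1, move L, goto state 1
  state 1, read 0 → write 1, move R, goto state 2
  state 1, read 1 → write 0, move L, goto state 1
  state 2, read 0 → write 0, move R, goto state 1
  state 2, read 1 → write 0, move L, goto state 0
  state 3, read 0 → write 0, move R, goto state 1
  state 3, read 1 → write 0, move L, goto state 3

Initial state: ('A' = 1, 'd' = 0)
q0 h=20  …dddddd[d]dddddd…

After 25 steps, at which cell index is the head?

39

t=0: q0 h=20  …dddddd[d]dddddd…
t=1: q1 h=21  …dddddd[d]dddddd…
t=2: q2 h=22  …dddddA[d]dddddd…
t=3: q1 h=23  …ddddAd[d]dddddd…
t=4: q2 h=24  …dddAdA[d]dddddd…
t=5: q1 h=25  …ddAdAd[d]dddddd…
t=6: q2 h=26  …dAdAdA[d]dddddd…
t=7: q1 h=27  …AdAdAd[d]dddddd…
t=8: q2 h=28  …dAdAdA[d]dddddd…
t=9: q1 h=29  …AdAdAd[d]dddddd…
t=10: q2 h=30  …dAdAdA[d]dddddd…
t=11: q1 h=31  …AdAdAd[d]dddddd…
t=12: q2 h=32  …dAdAdA[d]dddddd…
t=13: q1 h=33  …AdAdAd[d]dddddd…
t=14: q2 h=34  …dAdAdA[d]dddddd|
t=15: q1 h=35  …AdAdAd[d]ddddd|
t=16: q2 h=36  …dAdAdA[d]dddd|
t=17: q1 h=37  …AdAdAd[d]ddd|
t=18: q2 h=38  …dAdAdA[d]dd|
t=19: q1 h=39  …AdAdAd[d]d|
t=20: q2 h=40  …dAdAdA[d]|
t=21: q1 h=40  …dAdAdA[d]|
t=22: q2 h=40  …dAdAdA[A]|
t=23: q0 h=39  …AdAdAd[A]d|
t=24: q1 h=38  …dAdAdA[d]Ad|
t=25: q2 h=39  …AdAdAA[A]d|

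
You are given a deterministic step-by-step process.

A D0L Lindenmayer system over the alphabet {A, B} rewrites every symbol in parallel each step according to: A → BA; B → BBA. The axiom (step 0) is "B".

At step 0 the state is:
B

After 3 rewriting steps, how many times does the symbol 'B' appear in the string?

t=0: B
t=1: BBA
t=2: BBABBABA
t=3: BBABBABABBABBABABBABA

13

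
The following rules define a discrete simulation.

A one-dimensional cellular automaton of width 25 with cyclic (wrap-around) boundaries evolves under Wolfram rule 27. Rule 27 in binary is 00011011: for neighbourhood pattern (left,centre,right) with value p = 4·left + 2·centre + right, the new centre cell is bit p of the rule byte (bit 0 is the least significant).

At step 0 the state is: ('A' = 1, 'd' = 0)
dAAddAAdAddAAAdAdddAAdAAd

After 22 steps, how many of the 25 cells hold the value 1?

12

t=0: dAAddAAdAddAAAdAdddAAdAAd
t=1: AAdAAAdddAAAddddAAAAddAdA
t=2: dddAddAAAAddAAAAAdddAAddA
t=3: AAAdAAAdddAAAddddAAAAdAAd
t=4: AdddAddAAAAddAAAAAddddAdd
t=5: dAAAdAAAdddAAAddddAAAAdAA
t=6: dAdddAddAAAAddAAAAAddddAd
t=7: AdAAAdAAAdddAAAddddAAAAdA
t=8: ddAdddAddAAAAddAAAAAddddA
t=9: AAdAAAdAAAdddAAAddddAAAAd
t=10: AddAdddAddAAAAddAAAAAdddd
t=11: dAAdAAAdAAAdddAAAddddAAAA
t=12: dAddAdddAddAAAAddAAAAAddd
t=13: AdAAdAAAdAAAdddAAAddddAAA
t=14: ddAddAdddAddAAAAddAAAAAdd
t=15: AAdAAdAAAdAAAdddAAAddddAA
t=16: dddAddAdddAddAAAAddAAAAAd
t=17: AAAdAAdAAAdAAAdddAAAddddA
t=18: ddddAddAdddAddAAAAddAAAAA
t=19: AAAAdAAdAAAdAAAdddAAAdddd
t=20: AddddAddAdddAddAAAAddAAAA
t=21: dAAAAdAAdAAAdAAAdddAAAddd
t=22: AAddddAddAdddAddAAAAddAAA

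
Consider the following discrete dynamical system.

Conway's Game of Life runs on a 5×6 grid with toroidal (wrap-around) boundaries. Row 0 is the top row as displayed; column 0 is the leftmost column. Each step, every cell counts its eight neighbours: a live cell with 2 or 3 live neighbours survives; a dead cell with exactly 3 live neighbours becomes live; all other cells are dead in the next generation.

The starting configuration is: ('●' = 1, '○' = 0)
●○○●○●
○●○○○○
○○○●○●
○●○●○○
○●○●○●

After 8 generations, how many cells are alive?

step 0: ●○○●○●
○●○○○○
○○○●○●
○●○●○○
○●○●○●
step 1: ○●○○○●
○○●○○●
●○○○●○
○○○●○○
○●○●○●
step 2: ○●○○○●
○●○○●●
○○○●●●
●○●●○●
○○○○○○
step 3: ○○○○●●
○○●●○○
○●○○○○
●○●●○●
○●●○●●
step 4: ●●○○○●
○○●●●○
●●○○●○
○○○●○●
○●●○○○
step 5: ●○○○●●
○○●●●○
●●○○○○
○○○●●●
○●●○●●
step 6: ●○○○○○
○○●●●○
●●○○○○
○○○●○○
○●●○○○
step 7: ○○○○○○
●○●●○●
○●○○●○
●○○○○○
○●●○○○
step 8: ●○○●○○
●●●●●●
○●●●●○
●○●○○○
○●○○○○

15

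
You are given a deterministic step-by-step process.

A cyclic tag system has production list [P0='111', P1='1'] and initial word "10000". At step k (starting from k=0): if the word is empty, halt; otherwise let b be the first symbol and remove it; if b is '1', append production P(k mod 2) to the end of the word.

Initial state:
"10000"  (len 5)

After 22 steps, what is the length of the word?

0) "10000"  (len 5)
1) "0000111"  (len 7)
2) "000111"  (len 6)
3) "00111"  (len 5)
4) "0111"  (len 4)
5) "111"  (len 3)
6) "111"  (len 3)
7) "11111"  (len 5)
8) "11111"  (len 5)
9) "1111111"  (len 7)
10) "1111111"  (len 7)
11) "111111111"  (len 9)
12) "111111111"  (len 9)
13) "11111111111"  (len 11)
14) "11111111111"  (len 11)
15) "1111111111111"  (len 13)
16) "1111111111111"  (len 13)
17) "111111111111111"  (len 15)
18) "111111111111111"  (len 15)
19) "11111111111111111"  (len 17)
20) "11111111111111111"  (len 17)
21) "1111111111111111111"  (len 19)
22) "1111111111111111111"  (len 19)

19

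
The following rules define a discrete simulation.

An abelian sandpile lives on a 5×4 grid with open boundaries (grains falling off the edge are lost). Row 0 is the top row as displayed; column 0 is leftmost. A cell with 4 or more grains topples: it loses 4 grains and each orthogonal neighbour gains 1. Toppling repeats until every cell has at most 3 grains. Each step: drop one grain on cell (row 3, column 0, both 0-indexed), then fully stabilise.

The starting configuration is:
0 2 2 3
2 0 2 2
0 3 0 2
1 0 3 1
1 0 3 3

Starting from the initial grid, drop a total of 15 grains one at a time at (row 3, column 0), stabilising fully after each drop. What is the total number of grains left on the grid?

35

k=0  0 2 2 3
2 0 2 2
0 3 0 2
1 0 3 1
1 0 3 3
k=1  0 2 2 3
2 0 2 2
0 3 0 2
2 0 3 1
1 0 3 3
k=2  0 2 2 3
2 0 2 2
0 3 0 2
3 0 3 1
1 0 3 3
k=3  0 2 2 3
2 0 2 2
1 3 0 2
0 1 3 1
2 0 3 3
k=4  0 2 2 3
2 0 2 2
1 3 0 2
1 1 3 1
2 0 3 3
k=5  0 2 2 3
2 0 2 2
1 3 0 2
2 1 3 1
2 0 3 3
k=6  0 2 2 3
2 0 2 2
1 3 0 2
3 1 3 1
2 0 3 3
k=7  0 2 2 3
2 0 2 2
2 3 0 2
0 2 3 1
3 0 3 3
k=8  0 2 2 3
2 0 2 2
2 3 0 2
1 2 3 1
3 0 3 3
k=9  0 2 2 3
2 0 2 2
2 3 0 2
2 2 3 1
3 0 3 3
k=10  0 2 2 3
2 0 2 2
2 3 0 2
3 2 3 1
3 0 3 3
k=11  0 2 2 3
2 0 2 2
3 3 0 2
1 3 3 1
0 1 3 3
k=12  0 2 2 3
2 0 2 2
3 3 0 2
2 3 3 1
0 1 3 3
k=13  0 2 2 3
2 0 2 2
3 3 0 2
3 3 3 1
0 1 3 3
k=14  0 2 2 3
3 1 2 2
1 1 2 2
2 2 1 3
1 3 1 0
k=15  0 2 2 3
3 1 2 2
1 1 2 2
3 2 1 3
1 3 1 0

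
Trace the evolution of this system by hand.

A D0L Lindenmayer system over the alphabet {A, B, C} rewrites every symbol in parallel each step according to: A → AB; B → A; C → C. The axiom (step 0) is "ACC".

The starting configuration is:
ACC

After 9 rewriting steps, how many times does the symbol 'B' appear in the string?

34

t=0: ACC
t=1: ABCC
t=2: ABACC
t=3: ABAABCC
t=4: ABAABABACC
t=5: ABAABABAABAABCC
t=6: ABAABABAABAABABAABABACC
t=7: ABAABABAABAABABAABABAABAABABAABAABCC
t=8: ABAABABAABAABABAABABAABAABABAABAABABAABABAABAABABAABABACC
t=9: ABAABABAABAABABAABABAABAABABAABAABABAABABAABAABABAABABAABAABABAABAABABAABABAABAABABAABAABCC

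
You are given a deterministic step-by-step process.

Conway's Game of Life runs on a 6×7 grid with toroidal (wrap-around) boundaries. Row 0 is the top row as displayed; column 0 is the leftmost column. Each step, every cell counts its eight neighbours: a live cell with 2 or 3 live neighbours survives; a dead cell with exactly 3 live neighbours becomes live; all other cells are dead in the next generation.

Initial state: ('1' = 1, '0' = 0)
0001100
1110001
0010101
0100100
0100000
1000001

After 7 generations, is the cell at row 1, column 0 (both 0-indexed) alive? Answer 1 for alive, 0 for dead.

0

[0] 0001100
1110001
0010101
0100100
0100000
1000001
[1] 0011010
1110101
0010001
1111010
0100000
1000000
[2] 0011110
1000101
0000100
1001001
0000001
0110000
[3] 1010111
0000001
0001100
1000011
0110001
0110110
[4] 1010100
1000001
1000100
1111111
0011100
0000100
[5] 1101011
1001011
0010100
1000001
1000001
0110110
[6] 0001000
0001000
0101100
1100011
0000000
0011100
[7] 0000000
0001000
0101111
1110111
1111111
0011100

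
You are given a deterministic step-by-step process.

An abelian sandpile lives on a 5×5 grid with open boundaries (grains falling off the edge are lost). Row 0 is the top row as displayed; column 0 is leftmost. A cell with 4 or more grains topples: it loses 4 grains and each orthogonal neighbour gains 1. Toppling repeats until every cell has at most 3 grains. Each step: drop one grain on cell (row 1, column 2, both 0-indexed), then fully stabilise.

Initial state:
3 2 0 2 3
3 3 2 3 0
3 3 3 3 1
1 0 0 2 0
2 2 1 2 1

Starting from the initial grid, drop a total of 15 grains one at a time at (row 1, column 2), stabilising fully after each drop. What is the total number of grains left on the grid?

t=0: 3 2 0 2 3
3 3 2 3 0
3 3 3 3 1
1 0 0 2 0
2 2 1 2 1
t=1: 3 2 0 2 3
3 3 3 3 0
3 3 3 3 1
1 0 0 2 0
2 2 1 2 1
t=2: 1 0 2 3 3
2 3 3 1 1
1 2 2 1 2
2 1 1 3 0
2 2 1 2 1
t=3: 1 1 3 3 3
3 0 1 2 1
1 3 3 1 2
2 1 1 3 0
2 2 1 2 1
t=4: 1 1 3 3 3
3 0 2 2 1
1 3 3 1 2
2 1 1 3 0
2 2 1 2 1
t=5: 1 1 3 3 3
3 0 3 2 1
1 3 3 1 2
2 1 1 3 0
2 2 1 2 1
t=6: 1 2 1 2 0
3 2 3 0 3
2 0 1 3 2
2 2 2 3 0
2 2 1 2 1
t=7: 1 2 2 2 0
3 3 0 1 3
2 0 2 3 2
2 2 2 3 0
2 2 1 2 1
t=8: 1 2 2 2 0
3 3 1 1 3
2 0 2 3 2
2 2 2 3 0
2 2 1 2 1
t=9: 1 2 2 2 0
3 3 2 1 3
2 0 2 3 2
2 2 2 3 0
2 2 1 2 1
t=10: 1 2 2 2 0
3 3 3 1 3
2 0 2 3 2
2 2 2 3 0
2 2 1 2 1
t=11: 2 3 3 2 0
0 1 1 2 3
3 1 3 3 2
2 2 2 3 0
2 2 1 2 1
t=12: 2 3 3 2 0
0 1 2 2 3
3 1 3 3 2
2 2 2 3 0
2 2 1 2 1
t=13: 2 3 3 2 0
0 1 3 2 3
3 1 3 3 2
2 2 2 3 0
2 2 1 2 1
t=14: 3 0 2 0 2
0 3 3 2 1
3 2 2 3 0
2 3 0 1 2
2 2 2 3 1
t=15: 3 1 3 0 2
1 0 1 3 1
3 3 3 3 0
2 3 0 1 2
2 2 2 3 1

45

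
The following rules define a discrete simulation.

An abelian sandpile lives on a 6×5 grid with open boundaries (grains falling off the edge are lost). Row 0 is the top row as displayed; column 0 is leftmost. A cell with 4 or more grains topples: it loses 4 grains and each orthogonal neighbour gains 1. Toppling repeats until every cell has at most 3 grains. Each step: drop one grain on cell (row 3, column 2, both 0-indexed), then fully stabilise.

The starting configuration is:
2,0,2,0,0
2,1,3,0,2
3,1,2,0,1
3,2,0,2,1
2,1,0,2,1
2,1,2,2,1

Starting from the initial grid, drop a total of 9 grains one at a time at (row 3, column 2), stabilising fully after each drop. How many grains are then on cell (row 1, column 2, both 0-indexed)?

0

0) 2,0,2,0,0
2,1,3,0,2
3,1,2,0,1
3,2,0,2,1
2,1,0,2,1
2,1,2,2,1
1) 2,0,2,0,0
2,1,3,0,2
3,1,2,0,1
3,2,1,2,1
2,1,0,2,1
2,1,2,2,1
2) 2,0,2,0,0
2,1,3,0,2
3,1,2,0,1
3,2,2,2,1
2,1,0,2,1
2,1,2,2,1
3) 2,0,2,0,0
2,1,3,0,2
3,1,2,0,1
3,2,3,2,1
2,1,0,2,1
2,1,2,2,1
4) 2,0,2,0,0
2,1,3,0,2
3,1,3,0,1
3,3,0,3,1
2,1,1,2,1
2,1,2,2,1
5) 2,0,2,0,0
2,1,3,0,2
3,1,3,0,1
3,3,1,3,1
2,1,1,2,1
2,1,2,2,1
6) 2,0,2,0,0
2,1,3,0,2
3,1,3,0,1
3,3,2,3,1
2,1,1,2,1
2,1,2,2,1
7) 2,0,2,0,0
2,1,3,0,2
3,1,3,0,1
3,3,3,3,1
2,1,1,2,1
2,1,2,2,1
8) 2,0,3,0,0
3,3,0,1,2
1,0,2,2,1
1,2,3,0,2
3,2,2,3,1
2,1,2,2,1
9) 2,0,3,0,0
3,3,0,1,2
1,0,3,2,1
1,3,0,1,2
3,2,3,3,1
2,1,2,2,1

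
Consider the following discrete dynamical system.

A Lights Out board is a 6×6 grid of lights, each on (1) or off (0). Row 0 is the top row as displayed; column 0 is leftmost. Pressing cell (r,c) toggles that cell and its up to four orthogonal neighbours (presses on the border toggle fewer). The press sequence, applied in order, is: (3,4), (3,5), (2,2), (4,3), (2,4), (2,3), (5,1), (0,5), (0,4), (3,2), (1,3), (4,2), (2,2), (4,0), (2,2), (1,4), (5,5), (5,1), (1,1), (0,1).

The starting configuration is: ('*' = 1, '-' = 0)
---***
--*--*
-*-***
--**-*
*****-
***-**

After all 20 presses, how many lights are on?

0) ---***
--*--*
-*-***
--**-*
*****-
***-**
1) ---***
--*--*
-*-*-*
--*-*-
****--
***-**
2) ---***
--*--*
-*-*--
--*--*
****-*
***-**
3) ---***
-----*
--*---
-----*
****-*
***-**
4) ---***
-----*
--*---
---*-*
**--**
******
5) ---***
----**
--****
---***
**--**
******
6) ---***
---***
-----*
----**
**--**
******
7) ---***
---***
-----*
----**
*---**
---***
8) ---*--
---**-
-----*
----**
*---**
---***
9) ----**
---*--
-----*
----**
*---**
---***
10) ----**
---*--
--*--*
-*****
*-*-**
---***
11) ---***
--*-*-
--**-*
-*****
*-*-**
---***
12) ---***
--*-*-
--**-*
-*-***
**-***
--****
13) ---***
----*-
-*---*
-*****
**-***
--****
14) ---***
----*-
-*---*
******
---***
*-****
15) ---***
--*-*-
--**-*
**-***
---***
*-****
16) ---*-*
--**-*
--****
**-***
---***
*-****
17) ---*-*
--**-*
--****
**-***
---**-
*-**--
18) ---*-*
--**-*
--****
**-***
-*-**-
-*-*--
19) -*-*-*
**-*-*
-*****
**-***
-*-**-
-*-*--
20) *-**-*
*--*-*
-*****
**-***
-*-**-
-*-*--

22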